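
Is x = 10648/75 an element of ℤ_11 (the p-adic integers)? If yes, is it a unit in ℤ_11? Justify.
x ∈ ℤ_11 but not a unit; v_11(x) = 3 > 0

ℤ_11 = {x ∈ ℚ_11 : v_11(x) ≥ 0} and ℤ_11^× = {x ∈ ℤ_11 : v_11(x) = 0}. Here v_11(10648/75) = v_11(num) − v_11(den) = 3; compare against these criteria.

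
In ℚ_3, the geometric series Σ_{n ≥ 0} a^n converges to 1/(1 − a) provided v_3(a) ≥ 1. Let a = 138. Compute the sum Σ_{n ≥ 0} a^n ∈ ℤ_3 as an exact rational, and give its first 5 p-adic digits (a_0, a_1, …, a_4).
Σ a^n = 1/(1 − a) = -1/137;  first 5 digits = (1, 1, 1, 0, 1)

v_3(a) = 1 ≥ 1, so the series converges in ℤ_3 to 1/(1 − a) = 1/(1 − 138) = -1/137. Expand this rational in ℤ_3: compute digits iteratively via d_i = x_i mod 3, x_{i+1} = (x_i − d_i)/3. The first 5 digits are (1, 1, 1, 0, 1).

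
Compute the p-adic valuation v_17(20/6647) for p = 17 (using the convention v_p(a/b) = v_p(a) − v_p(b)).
v_17(20/6647) = -2

Factor powers of 17 from the numerator and denominator of the reduced fraction: 20 = 17^0 · 20 and 6647 = 17^2 · 23. Apply v_p(a/b) = v_p(a) − v_p(b): v_17(20/6647) = 0 − 2 = -2.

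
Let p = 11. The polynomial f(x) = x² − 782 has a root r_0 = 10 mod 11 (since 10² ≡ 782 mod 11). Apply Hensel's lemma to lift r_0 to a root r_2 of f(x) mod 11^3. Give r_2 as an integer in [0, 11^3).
r_2 = 153 (mod 1331)

Hensel's recurrence: r_{i+1} = r_i − f(r_i)·(f′(r_i))^{-1} mod 11^{i+2}, with f′(x) = 2x. Iterate:
  r_0 = 10 (mod 11)
  r_1 = 32 (mod 121)
  r_2 = 153 (mod 1331)
Final: r_2 = 153, and one checks f(r_2) ≡ 0 mod 11^3.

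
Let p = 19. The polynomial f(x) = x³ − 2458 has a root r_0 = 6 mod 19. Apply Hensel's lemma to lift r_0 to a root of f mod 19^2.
r_1 = 234 (mod 361)

Hensel: r_{i+1} = r_i − f(r_i)/f′(r_i) mod 19^{i+2}, where f′(x) = 3x². Iterate:
  r_0 = 6 (mod 19)
  r_1 = 234 (mod 361)
Final: r = 234 with f(r) ≡ 0 mod 19^2.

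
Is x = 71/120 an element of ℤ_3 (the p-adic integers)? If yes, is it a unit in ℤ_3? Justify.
x ∉ ℤ_3 (v_3(x) = -1 < 0)

ℤ_3 = {x ∈ ℚ_3 : v_3(x) ≥ 0} and ℤ_3^× = {x ∈ ℤ_3 : v_3(x) = 0}. Here v_3(71/120) = v_3(num) − v_3(den) = -1; compare against these criteria.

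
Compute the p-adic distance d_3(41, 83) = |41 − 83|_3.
d_3(41, 83) = 1/3

Step 1 — x − y = 41 − 83 = -42. Step 2 — v_3(-42) = 1 (factor: -42 = −(3^1 · 14); the sign does not affect v_p). Step 3 — |x − y|_3 = 3^{-1} = 1/3.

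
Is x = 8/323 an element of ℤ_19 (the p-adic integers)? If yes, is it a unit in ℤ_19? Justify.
x ∉ ℤ_19 (v_19(x) = -1 < 0)

ℤ_19 = {x ∈ ℚ_19 : v_19(x) ≥ 0} and ℤ_19^× = {x ∈ ℤ_19 : v_19(x) = 0}. Here v_19(8/323) = v_19(num) − v_19(den) = -1; compare against these criteria.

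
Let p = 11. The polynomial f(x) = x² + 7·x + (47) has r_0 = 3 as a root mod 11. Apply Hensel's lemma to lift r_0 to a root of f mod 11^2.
r_1 = 25 (mod 121)

Hensel: r_{i+1} = r_i − f(r_i)·(f′(r_i))^{-1} mod 11^{i+2}, f′(x) = 2x + 7. Iterate:
  r_0 = 3 (mod 11)
  r_1 = 25 (mod 121)
Final: r = 25 satisfies f(r) ≡ 0 mod 11^2.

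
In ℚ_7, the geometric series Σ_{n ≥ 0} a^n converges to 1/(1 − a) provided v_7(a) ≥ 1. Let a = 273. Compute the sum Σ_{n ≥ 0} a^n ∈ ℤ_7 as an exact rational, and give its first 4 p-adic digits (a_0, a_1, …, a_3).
Σ a^n = 1/(1 − a) = -1/272;  first 4 digits = (1, 4, 0, 2)

v_7(a) = 1 ≥ 1, so the series converges in ℤ_7 to 1/(1 − a) = 1/(1 − 273) = -1/272. Expand this rational in ℤ_7: compute digits iteratively via d_i = x_i mod 7, x_{i+1} = (x_i − d_i)/7. The first 4 digits are (1, 4, 0, 2).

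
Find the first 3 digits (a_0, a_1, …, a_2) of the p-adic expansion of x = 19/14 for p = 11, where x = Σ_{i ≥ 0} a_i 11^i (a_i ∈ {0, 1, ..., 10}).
(a_0, …, a_2) = (10, 0, 7)

v_11(19/14) = 0 (numerator and denominator both coprime to 11), so x ∈ ℤ_11^×. Compute digits iteratively via a_i = x_i mod 11, x_{i+1} = (x_i − a_i)/11, with x_0 = x:
  x_0 = 19/14;  a_0 = 10;  x_1 = (x_0 − 10)/11 = -11/14
  x_1 = -11/14;  a_1 = 0;  x_2 = (x_1 − 0)/11 = -1/14
  x_2 = -1/14;  a_2 = 7;  x_3 = (x_2 − 7)/11 = -9/14
Digits: (10, 0, 7).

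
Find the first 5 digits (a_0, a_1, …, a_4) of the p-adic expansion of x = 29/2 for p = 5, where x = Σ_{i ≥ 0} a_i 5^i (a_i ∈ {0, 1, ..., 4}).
(a_0, …, a_4) = (2, 0, 3, 2, 2)

v_5(29/2) = 0 (numerator and denominator both coprime to 5), so x ∈ ℤ_5^×. Compute digits iteratively via a_i = x_i mod 5, x_{i+1} = (x_i − a_i)/5, with x_0 = x:
  x_0 = 29/2;  a_0 = 2;  x_1 = (x_0 − 2)/5 = 5/2
  x_1 = 5/2;  a_1 = 0;  x_2 = (x_1 − 0)/5 = 1/2
  x_2 = 1/2;  a_2 = 3;  x_3 = (x_2 − 3)/5 = -1/2
  x_3 = -1/2;  a_3 = 2;  x_4 = (x_3 − 2)/5 = -1/2
  x_4 = -1/2;  a_4 = 2;  x_5 = (x_4 − 2)/5 = -1/2
Digits: (2, 0, 3, 2, 2).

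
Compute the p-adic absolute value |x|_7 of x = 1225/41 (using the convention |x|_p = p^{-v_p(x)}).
|1225/41|_7 = 1/49

Step 1 — compute v_7(x) by factoring powers of 7 out of the numerator and denominator: v_7(1225/41) = 2. Step 2 — apply |x|_p = p^{-v_p(x)} = 7^{-2} = 1/49.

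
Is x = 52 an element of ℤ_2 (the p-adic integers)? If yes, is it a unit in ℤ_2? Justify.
x ∈ ℤ_2 but not a unit; v_2(x) = 2 > 0

ℤ_2 = {x ∈ ℚ_2 : v_2(x) ≥ 0} and ℤ_2^× = {x ∈ ℤ_2 : v_2(x) = 0}. Here v_2(52) = v_2(num) − v_2(den) = 2; compare against these criteria.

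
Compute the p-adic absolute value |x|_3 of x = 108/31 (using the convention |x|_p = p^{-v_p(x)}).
|108/31|_3 = 1/27

Step 1 — compute v_3(x) by factoring powers of 3 out of the numerator and denominator: v_3(108/31) = 3. Step 2 — apply |x|_p = p^{-v_p(x)} = 3^{-3} = 1/27.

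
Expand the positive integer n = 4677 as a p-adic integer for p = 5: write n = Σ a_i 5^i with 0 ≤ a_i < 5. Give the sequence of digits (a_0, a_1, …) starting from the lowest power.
(a_0, a_1, …) = (2, 0, 2, 2, 2, 1)

Repeated division by 5 gives the digits low-to-high: 4677 = 2 + 2·5^2 + 2·5^3 + 2·5^4 + 1·5^5. Digit sequence: (2, 0, 2, 2, 2, 1).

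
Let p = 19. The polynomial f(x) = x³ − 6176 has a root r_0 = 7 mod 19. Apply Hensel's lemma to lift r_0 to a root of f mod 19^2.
r_1 = 140 (mod 361)

Hensel: r_{i+1} = r_i − f(r_i)/f′(r_i) mod 19^{i+2}, where f′(x) = 3x². Iterate:
  r_0 = 7 (mod 19)
  r_1 = 140 (mod 361)
Final: r = 140 with f(r) ≡ 0 mod 19^2.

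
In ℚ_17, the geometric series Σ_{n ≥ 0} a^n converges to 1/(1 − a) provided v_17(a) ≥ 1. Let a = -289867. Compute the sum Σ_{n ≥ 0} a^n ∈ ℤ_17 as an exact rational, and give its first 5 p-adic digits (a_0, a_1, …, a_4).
Σ a^n = 1/(1 − a) = 1/289868;  first 5 digits = (1, 0, 0, 9, 13)

v_17(a) = 3 ≥ 1, so the series converges in ℤ_17 to 1/(1 − a) = 1/(1 − (-289867)) = 1/289868. Expand this rational in ℤ_17: compute digits iteratively via d_i = x_i mod 17, x_{i+1} = (x_i − d_i)/17. The first 5 digits are (1, 0, 0, 9, 13).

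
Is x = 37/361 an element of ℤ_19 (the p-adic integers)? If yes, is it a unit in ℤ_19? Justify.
x ∉ ℤ_19 (v_19(x) = -2 < 0)

ℤ_19 = {x ∈ ℚ_19 : v_19(x) ≥ 0} and ℤ_19^× = {x ∈ ℤ_19 : v_19(x) = 0}. Here v_19(37/361) = v_19(num) − v_19(den) = -2; compare against these criteria.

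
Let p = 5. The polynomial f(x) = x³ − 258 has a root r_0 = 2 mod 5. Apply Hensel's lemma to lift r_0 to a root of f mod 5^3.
r_2 = 2 (mod 125)

Hensel: r_{i+1} = r_i − f(r_i)/f′(r_i) mod 5^{i+2}, where f′(x) = 3x². Iterate:
  r_0 = 2 (mod 5)
  r_1 = 2 (mod 25)
  r_2 = 2 (mod 125)
Final: r = 2 with f(r) ≡ 0 mod 5^3.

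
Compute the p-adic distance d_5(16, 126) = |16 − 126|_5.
d_5(16, 126) = 1/5

Step 1 — x − y = 16 − 126 = -110. Step 2 — v_5(-110) = 1 (factor: -110 = −(5^1 · 22); the sign does not affect v_p). Step 3 — |x − y|_5 = 5^{-1} = 1/5.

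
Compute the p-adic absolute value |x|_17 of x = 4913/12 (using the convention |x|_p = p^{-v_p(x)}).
|4913/12|_17 = 1/4913

Step 1 — compute v_17(x) by factoring powers of 17 out of the numerator and denominator: v_17(4913/12) = 3. Step 2 — apply |x|_p = p^{-v_p(x)} = 17^{-3} = 1/4913.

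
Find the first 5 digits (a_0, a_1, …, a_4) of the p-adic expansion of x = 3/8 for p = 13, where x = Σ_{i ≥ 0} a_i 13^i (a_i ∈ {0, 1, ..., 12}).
(a_0, …, a_4) = (2, 8, 1, 8, 1)

v_13(3/8) = 0 (numerator and denominator both coprime to 13), so x ∈ ℤ_13^×. Compute digits iteratively via a_i = x_i mod 13, x_{i+1} = (x_i − a_i)/13, with x_0 = x:
  x_0 = 3/8;  a_0 = 2;  x_1 = (x_0 − 2)/13 = -1/8
  x_1 = -1/8;  a_1 = 8;  x_2 = (x_1 − 8)/13 = -5/8
  x_2 = -5/8;  a_2 = 1;  x_3 = (x_2 − 1)/13 = -1/8
  x_3 = -1/8;  a_3 = 8;  x_4 = (x_3 − 8)/13 = -5/8
  x_4 = -5/8;  a_4 = 1;  x_5 = (x_4 − 1)/13 = -1/8
Digits: (2, 8, 1, 8, 1).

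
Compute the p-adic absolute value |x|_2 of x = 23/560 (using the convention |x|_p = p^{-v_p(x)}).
|23/560|_2 = 16

Step 1 — compute v_2(x) by factoring powers of 2 out of the numerator and denominator: v_2(23/560) = -4. Step 2 — apply |x|_p = p^{-v_p(x)} = 2^{4} = 16.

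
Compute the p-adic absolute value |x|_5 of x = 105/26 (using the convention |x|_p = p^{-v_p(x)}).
|105/26|_5 = 1/5

Step 1 — compute v_5(x) by factoring powers of 5 out of the numerator and denominator: v_5(105/26) = 1. Step 2 — apply |x|_p = p^{-v_p(x)} = 5^{-1} = 1/5.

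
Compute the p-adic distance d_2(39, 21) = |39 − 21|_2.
d_2(39, 21) = 1/2

Step 1 — x − y = 39 − 21 = 18. Step 2 — v_2(18) = 1 (factor: 18 = (2^1 · 9); the sign does not affect v_p). Step 3 — |x − y|_2 = 2^{-1} = 1/2.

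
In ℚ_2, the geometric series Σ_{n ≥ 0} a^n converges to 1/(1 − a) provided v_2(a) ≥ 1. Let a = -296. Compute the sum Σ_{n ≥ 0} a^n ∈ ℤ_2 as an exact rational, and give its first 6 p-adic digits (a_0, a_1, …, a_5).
Σ a^n = 1/(1 − a) = 1/297;  first 6 digits = (1, 0, 0, 1, 1, 0)

v_2(a) = 3 ≥ 1, so the series converges in ℤ_2 to 1/(1 − a) = 1/(1 − (-296)) = 1/297. Expand this rational in ℤ_2: compute digits iteratively via d_i = x_i mod 2, x_{i+1} = (x_i − d_i)/2. The first 6 digits are (1, 0, 0, 1, 1, 0).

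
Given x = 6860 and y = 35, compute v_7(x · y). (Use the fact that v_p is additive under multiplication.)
v_7(240100) = 4

v_p(x) = 3 (factor: 6860 = 7^3 · 20); v_p(y) = 1 (factor: 35 = 7^1 · 5). Additivity: v_p(xy) = v_p(x) + v_p(y) = 3 + 1 = 4. (Direct check: xy = 240100 = 7^4 · (100).)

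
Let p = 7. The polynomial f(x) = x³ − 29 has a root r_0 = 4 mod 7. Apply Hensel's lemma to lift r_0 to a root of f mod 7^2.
r_1 = 39 (mod 49)

Hensel: r_{i+1} = r_i − f(r_i)/f′(r_i) mod 7^{i+2}, where f′(x) = 3x². Iterate:
  r_0 = 4 (mod 7)
  r_1 = 39 (mod 49)
Final: r = 39 with f(r) ≡ 0 mod 7^2.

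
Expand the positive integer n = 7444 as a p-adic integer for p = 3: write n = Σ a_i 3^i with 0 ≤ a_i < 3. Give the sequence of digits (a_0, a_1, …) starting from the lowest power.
(a_0, a_1, …) = (1, 0, 2, 2, 1, 0, 1, 0, 1)

Repeated division by 3 gives the digits low-to-high: 7444 = 1 + 2·3^2 + 2·3^3 + 1·3^4 + 1·3^6 + 1·3^8. Digit sequence: (1, 0, 2, 2, 1, 0, 1, 0, 1).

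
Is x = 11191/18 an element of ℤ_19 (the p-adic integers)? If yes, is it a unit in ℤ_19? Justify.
x ∈ ℤ_19 but not a unit; v_19(x) = 2 > 0

ℤ_19 = {x ∈ ℚ_19 : v_19(x) ≥ 0} and ℤ_19^× = {x ∈ ℤ_19 : v_19(x) = 0}. Here v_19(11191/18) = v_19(num) − v_19(den) = 2; compare against these criteria.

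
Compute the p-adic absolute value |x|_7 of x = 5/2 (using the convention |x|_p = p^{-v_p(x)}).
|5/2|_7 = 1

Step 1 — compute v_7(x) by factoring powers of 7 out of the numerator and denominator: v_7(5/2) = 0. Step 2 — apply |x|_p = p^{-v_p(x)} = 7^{0} = 1.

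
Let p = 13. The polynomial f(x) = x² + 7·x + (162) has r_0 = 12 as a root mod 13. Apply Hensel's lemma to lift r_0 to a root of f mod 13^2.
r_1 = 103 (mod 169)

Hensel: r_{i+1} = r_i − f(r_i)·(f′(r_i))^{-1} mod 13^{i+2}, f′(x) = 2x + 7. Iterate:
  r_0 = 12 (mod 13)
  r_1 = 103 (mod 169)
Final: r = 103 satisfies f(r) ≡ 0 mod 13^2.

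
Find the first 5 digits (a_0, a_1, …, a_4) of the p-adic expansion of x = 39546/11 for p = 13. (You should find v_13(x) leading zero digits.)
(a_0, …, a_4) = (0, 0, 0, 4, 1)

v_13(39546/11) = 3, so a_0 = ... = a_2 = 0. Factor out: x = 13^3 · u with u = 18/11 a unit in ℤ_13. Expand u iteratively via a_{v+i} = u_i mod 13, u_{i+1} = (u_i − a_{v+i})/13:
  u_0 = 18/11;  a_3 = 4;  u_1 = (u_0 − 4)/13 = -2/11
  u_1 = -2/11;  a_4 = 1;  u_2 = (u_1 − 1)/13 = -1/11
Digits: (0, 0, 0, 4, 1).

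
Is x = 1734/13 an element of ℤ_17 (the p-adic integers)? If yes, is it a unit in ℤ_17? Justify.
x ∈ ℤ_17 but not a unit; v_17(x) = 2 > 0

ℤ_17 = {x ∈ ℚ_17 : v_17(x) ≥ 0} and ℤ_17^× = {x ∈ ℤ_17 : v_17(x) = 0}. Here v_17(1734/13) = v_17(num) − v_17(den) = 2; compare against these criteria.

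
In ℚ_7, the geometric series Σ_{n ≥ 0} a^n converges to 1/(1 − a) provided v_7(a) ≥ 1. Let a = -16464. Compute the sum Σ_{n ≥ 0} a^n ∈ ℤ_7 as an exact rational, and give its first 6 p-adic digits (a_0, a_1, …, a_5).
Σ a^n = 1/(1 − a) = 1/16465;  first 6 digits = (1, 0, 0, 1, 0, 6)

v_7(a) = 3 ≥ 1, so the series converges in ℤ_7 to 1/(1 − a) = 1/(1 − (-16464)) = 1/16465. Expand this rational in ℤ_7: compute digits iteratively via d_i = x_i mod 7, x_{i+1} = (x_i − d_i)/7. The first 6 digits are (1, 0, 0, 1, 0, 6).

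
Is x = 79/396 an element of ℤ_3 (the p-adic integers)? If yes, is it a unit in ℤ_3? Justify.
x ∉ ℤ_3 (v_3(x) = -2 < 0)

ℤ_3 = {x ∈ ℚ_3 : v_3(x) ≥ 0} and ℤ_3^× = {x ∈ ℤ_3 : v_3(x) = 0}. Here v_3(79/396) = v_3(num) − v_3(den) = -2; compare against these criteria.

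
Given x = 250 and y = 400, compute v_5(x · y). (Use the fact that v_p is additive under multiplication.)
v_5(100000) = 5

v_p(x) = 3 (factor: 250 = 5^3 · 2); v_p(y) = 2 (factor: 400 = 5^2 · 16). Additivity: v_p(xy) = v_p(x) + v_p(y) = 3 + 2 = 5. (Direct check: xy = 100000 = 5^5 · (32).)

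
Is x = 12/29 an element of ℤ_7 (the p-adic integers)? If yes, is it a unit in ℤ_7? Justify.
x ∈ ℤ_7^× (unit); v_7(x) = 0

ℤ_7 = {x ∈ ℚ_7 : v_7(x) ≥ 0} and ℤ_7^× = {x ∈ ℤ_7 : v_7(x) = 0}. Here v_7(12/29) = v_7(num) − v_7(den) = 0; compare against these criteria.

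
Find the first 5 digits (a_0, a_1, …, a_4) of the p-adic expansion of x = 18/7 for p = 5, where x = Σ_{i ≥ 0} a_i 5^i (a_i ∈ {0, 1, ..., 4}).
(a_0, …, a_4) = (4, 4, 2, 3, 0)

v_5(18/7) = 0 (numerator and denominator both coprime to 5), so x ∈ ℤ_5^×. Compute digits iteratively via a_i = x_i mod 5, x_{i+1} = (x_i − a_i)/5, with x_0 = x:
  x_0 = 18/7;  a_0 = 4;  x_1 = (x_0 − 4)/5 = -2/7
  x_1 = -2/7;  a_1 = 4;  x_2 = (x_1 − 4)/5 = -6/7
  x_2 = -6/7;  a_2 = 2;  x_3 = (x_2 − 2)/5 = -4/7
  x_3 = -4/7;  a_3 = 3;  x_4 = (x_3 − 3)/5 = -5/7
  x_4 = -5/7;  a_4 = 0;  x_5 = (x_4 − 0)/5 = -1/7
Digits: (4, 4, 2, 3, 0).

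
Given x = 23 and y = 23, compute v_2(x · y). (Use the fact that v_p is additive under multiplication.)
v_2(529) = 0

v_p(x) = 0 (factor: 23 = 2^0 · 23); v_p(y) = 0 (factor: 23 = 2^0 · 23). Additivity: v_p(xy) = v_p(x) + v_p(y) = 0 + 0 = 0. (Direct check: xy = 529 = 2^0 · (529).)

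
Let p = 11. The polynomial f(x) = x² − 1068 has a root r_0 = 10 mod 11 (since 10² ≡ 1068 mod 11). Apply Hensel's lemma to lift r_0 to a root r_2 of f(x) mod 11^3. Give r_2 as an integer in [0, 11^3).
r_2 = 857 (mod 1331)

Hensel's recurrence: r_{i+1} = r_i − f(r_i)·(f′(r_i))^{-1} mod 11^{i+2}, with f′(x) = 2x. Iterate:
  r_0 = 10 (mod 11)
  r_1 = 10 (mod 121)
  r_2 = 857 (mod 1331)
Final: r_2 = 857, and one checks f(r_2) ≡ 0 mod 11^3.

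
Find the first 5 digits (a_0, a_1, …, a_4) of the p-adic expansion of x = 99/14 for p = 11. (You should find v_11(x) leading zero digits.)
(a_0, …, a_4) = (0, 3, 10, 3, 2)

v_11(99/14) = 1, so a_0 = ... = a_0 = 0. Factor out: x = 11^1 · u with u = 9/14 a unit in ℤ_11. Expand u iteratively via a_{v+i} = u_i mod 11, u_{i+1} = (u_i − a_{v+i})/11:
  u_0 = 9/14;  a_1 = 3;  u_1 = (u_0 − 3)/11 = -3/14
  u_1 = -3/14;  a_2 = 10;  u_2 = (u_1 − 10)/11 = -13/14
  u_2 = -13/14;  a_3 = 3;  u_3 = (u_2 − 3)/11 = -5/14
  u_3 = -5/14;  a_4 = 2;  u_4 = (u_3 − 2)/11 = -3/14
Digits: (0, 3, 10, 3, 2).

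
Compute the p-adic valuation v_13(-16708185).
v_13(-16708185) = 5

v_13(n) is the largest exponent k such that 13^k divides n. Factor out: -16708185 = -13^5 · 45. (Sign doesn't affect v_p.) So v_13(-16708185) = 5.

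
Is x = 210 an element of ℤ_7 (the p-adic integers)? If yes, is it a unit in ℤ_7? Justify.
x ∈ ℤ_7 but not a unit; v_7(x) = 1 > 0

ℤ_7 = {x ∈ ℚ_7 : v_7(x) ≥ 0} and ℤ_7^× = {x ∈ ℤ_7 : v_7(x) = 0}. Here v_7(210) = v_7(num) − v_7(den) = 1; compare against these criteria.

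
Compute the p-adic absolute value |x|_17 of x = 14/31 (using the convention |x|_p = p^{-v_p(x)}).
|14/31|_17 = 1

Step 1 — compute v_17(x) by factoring powers of 17 out of the numerator and denominator: v_17(14/31) = 0. Step 2 — apply |x|_p = p^{-v_p(x)} = 17^{0} = 1.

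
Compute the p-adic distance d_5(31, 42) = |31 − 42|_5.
d_5(31, 42) = 1

Step 1 — x − y = 31 − 42 = -11. Step 2 — v_5(-11) = 0 (factor: -11 = −(5^0 · 11); the sign does not affect v_p). Step 3 — |x − y|_5 = 5^{0} = 1.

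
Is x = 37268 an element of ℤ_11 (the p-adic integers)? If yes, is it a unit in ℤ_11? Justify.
x ∈ ℤ_11 but not a unit; v_11(x) = 3 > 0

ℤ_11 = {x ∈ ℚ_11 : v_11(x) ≥ 0} and ℤ_11^× = {x ∈ ℤ_11 : v_11(x) = 0}. Here v_11(37268) = v_11(num) − v_11(den) = 3; compare against these criteria.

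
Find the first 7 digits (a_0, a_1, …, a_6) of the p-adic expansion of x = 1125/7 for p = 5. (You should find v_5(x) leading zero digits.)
(a_0, …, a_6) = (0, 0, 0, 2, 2, 1, 4)

v_5(1125/7) = 3, so a_0 = ... = a_2 = 0. Factor out: x = 5^3 · u with u = 9/7 a unit in ℤ_5. Expand u iteratively via a_{v+i} = u_i mod 5, u_{i+1} = (u_i − a_{v+i})/5:
  u_0 = 9/7;  a_3 = 2;  u_1 = (u_0 − 2)/5 = -1/7
  u_1 = -1/7;  a_4 = 2;  u_2 = (u_1 − 2)/5 = -3/7
  u_2 = -3/7;  a_5 = 1;  u_3 = (u_2 − 1)/5 = -2/7
  u_3 = -2/7;  a_6 = 4;  u_4 = (u_3 − 4)/5 = -6/7
Digits: (0, 0, 0, 2, 2, 1, 4).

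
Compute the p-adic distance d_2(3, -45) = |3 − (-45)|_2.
d_2(3, -45) = 1/16

Step 1 — x − y = 3 − (-45) = 48. Step 2 — v_2(48) = 4 (factor: 48 = (2^4 · 3); the sign does not affect v_p). Step 3 — |x − y|_2 = 2^{-4} = 1/16.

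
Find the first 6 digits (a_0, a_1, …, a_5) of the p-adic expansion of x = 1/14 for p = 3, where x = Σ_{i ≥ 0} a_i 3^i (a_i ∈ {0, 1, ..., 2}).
(a_0, …, a_5) = (2, 0, 0, 1, 2, 2)

v_3(1/14) = 0 (numerator and denominator both coprime to 3), so x ∈ ℤ_3^×. Compute digits iteratively via a_i = x_i mod 3, x_{i+1} = (x_i − a_i)/3, with x_0 = x:
  x_0 = 1/14;  a_0 = 2;  x_1 = (x_0 − 2)/3 = -9/14
  x_1 = -9/14;  a_1 = 0;  x_2 = (x_1 − 0)/3 = -3/14
  x_2 = -3/14;  a_2 = 0;  x_3 = (x_2 − 0)/3 = -1/14
  x_3 = -1/14;  a_3 = 1;  x_4 = (x_3 − 1)/3 = -5/14
  x_4 = -5/14;  a_4 = 2;  x_5 = (x_4 − 2)/3 = -11/14
  x_5 = -11/14;  a_5 = 2;  x_6 = (x_5 − 2)/3 = -13/14
Digits: (2, 0, 0, 1, 2, 2).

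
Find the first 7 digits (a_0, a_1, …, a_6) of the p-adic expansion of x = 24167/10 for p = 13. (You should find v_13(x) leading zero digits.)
(a_0, …, a_6) = (0, 0, 0, 5, 1, 9, 11)

v_13(24167/10) = 3, so a_0 = ... = a_2 = 0. Factor out: x = 13^3 · u with u = 11/10 a unit in ℤ_13. Expand u iteratively via a_{v+i} = u_i mod 13, u_{i+1} = (u_i − a_{v+i})/13:
  u_0 = 11/10;  a_3 = 5;  u_1 = (u_0 − 5)/13 = -3/10
  u_1 = -3/10;  a_4 = 1;  u_2 = (u_1 − 1)/13 = -1/10
  u_2 = -1/10;  a_5 = 9;  u_3 = (u_2 − 9)/13 = -7/10
  u_3 = -7/10;  a_6 = 11;  u_4 = (u_3 − 11)/13 = -9/10
Digits: (0, 0, 0, 5, 1, 9, 11).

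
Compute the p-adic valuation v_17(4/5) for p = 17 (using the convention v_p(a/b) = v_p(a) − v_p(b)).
v_17(4/5) = 0

Factor powers of 17 from the numerator and denominator of the reduced fraction: 4 = 17^0 · 4 and 5 = 17^0 · 5. Apply v_p(a/b) = v_p(a) − v_p(b): v_17(4/5) = 0 − 0 = 0.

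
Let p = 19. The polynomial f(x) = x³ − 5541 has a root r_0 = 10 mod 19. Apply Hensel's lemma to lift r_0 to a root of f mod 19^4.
r_3 = 17737 (mod 130321)

Hensel: r_{i+1} = r_i − f(r_i)/f′(r_i) mod 19^{i+2}, where f′(x) = 3x². Iterate:
  r_0 = 10 (mod 19)
  r_1 = 48 (mod 361)
  r_2 = 4019 (mod 6859)
  r_3 = 17737 (mod 130321)
Final: r = 17737 with f(r) ≡ 0 mod 19^4.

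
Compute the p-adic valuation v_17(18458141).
v_17(18458141) = 5

v_17(n) is the largest exponent k such that 17^k divides n. Factor out: 18458141 = 17^5 · 13. (Sign doesn't affect v_p.) So v_17(18458141) = 5.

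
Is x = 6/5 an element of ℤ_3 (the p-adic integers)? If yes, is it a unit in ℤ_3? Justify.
x ∈ ℤ_3 but not a unit; v_3(x) = 1 > 0

ℤ_3 = {x ∈ ℚ_3 : v_3(x) ≥ 0} and ℤ_3^× = {x ∈ ℤ_3 : v_3(x) = 0}. Here v_3(6/5) = v_3(num) − v_3(den) = 1; compare against these criteria.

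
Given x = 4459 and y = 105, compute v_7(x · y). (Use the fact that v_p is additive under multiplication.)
v_7(468195) = 4

v_p(x) = 3 (factor: 4459 = 7^3 · 13); v_p(y) = 1 (factor: 105 = 7^1 · 15). Additivity: v_p(xy) = v_p(x) + v_p(y) = 3 + 1 = 4. (Direct check: xy = 468195 = 7^4 · (195).)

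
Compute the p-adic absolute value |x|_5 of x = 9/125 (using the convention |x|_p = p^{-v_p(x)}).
|9/125|_5 = 125

Step 1 — compute v_5(x) by factoring powers of 5 out of the numerator and denominator: v_5(9/125) = -3. Step 2 — apply |x|_p = p^{-v_p(x)} = 5^{3} = 125.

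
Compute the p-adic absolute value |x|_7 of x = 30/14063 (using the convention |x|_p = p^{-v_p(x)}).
|30/14063|_7 = 343

Step 1 — compute v_7(x) by factoring powers of 7 out of the numerator and denominator: v_7(30/14063) = -3. Step 2 — apply |x|_p = p^{-v_p(x)} = 7^{3} = 343.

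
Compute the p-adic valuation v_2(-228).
v_2(-228) = 2

v_2(n) is the largest exponent k such that 2^k divides n. Factor out: -228 = -2^2 · 57. (Sign doesn't affect v_p.) So v_2(-228) = 2.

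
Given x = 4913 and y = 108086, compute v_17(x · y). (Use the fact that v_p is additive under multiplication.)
v_17(531026518) = 6

v_p(x) = 3 (factor: 4913 = 17^3 · 1); v_p(y) = 3 (factor: 108086 = 17^3 · 22). Additivity: v_p(xy) = v_p(x) + v_p(y) = 3 + 3 = 6. (Direct check: xy = 531026518 = 17^6 · (22).)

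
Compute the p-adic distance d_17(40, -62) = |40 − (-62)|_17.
d_17(40, -62) = 1/17

Step 1 — x − y = 40 − (-62) = 102. Step 2 — v_17(102) = 1 (factor: 102 = (17^1 · 6); the sign does not affect v_p). Step 3 — |x − y|_17 = 17^{-1} = 1/17.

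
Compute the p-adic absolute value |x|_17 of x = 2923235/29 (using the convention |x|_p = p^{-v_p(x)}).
|2923235/29|_17 = 1/83521

Step 1 — compute v_17(x) by factoring powers of 17 out of the numerator and denominator: v_17(2923235/29) = 4. Step 2 — apply |x|_p = p^{-v_p(x)} = 17^{-4} = 1/83521.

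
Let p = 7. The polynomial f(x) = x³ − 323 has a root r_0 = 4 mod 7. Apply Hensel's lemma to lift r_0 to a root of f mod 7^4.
r_3 = 1411 (mod 2401)

Hensel: r_{i+1} = r_i − f(r_i)/f′(r_i) mod 7^{i+2}, where f′(x) = 3x². Iterate:
  r_0 = 4 (mod 7)
  r_1 = 39 (mod 49)
  r_2 = 39 (mod 343)
  r_3 = 1411 (mod 2401)
Final: r = 1411 with f(r) ≡ 0 mod 7^4.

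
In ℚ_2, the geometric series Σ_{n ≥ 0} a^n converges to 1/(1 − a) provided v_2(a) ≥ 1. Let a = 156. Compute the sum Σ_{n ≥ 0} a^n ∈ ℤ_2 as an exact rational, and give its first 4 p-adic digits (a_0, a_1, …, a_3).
Σ a^n = 1/(1 − a) = -1/155;  first 4 digits = (1, 0, 1, 1)

v_2(a) = 2 ≥ 1, so the series converges in ℤ_2 to 1/(1 − a) = 1/(1 − 156) = -1/155. Expand this rational in ℤ_2: compute digits iteratively via d_i = x_i mod 2, x_{i+1} = (x_i − d_i)/2. The first 4 digits are (1, 0, 1, 1).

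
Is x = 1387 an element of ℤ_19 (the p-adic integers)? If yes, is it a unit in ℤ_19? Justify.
x ∈ ℤ_19 but not a unit; v_19(x) = 1 > 0

ℤ_19 = {x ∈ ℚ_19 : v_19(x) ≥ 0} and ℤ_19^× = {x ∈ ℤ_19 : v_19(x) = 0}. Here v_19(1387) = v_19(num) − v_19(den) = 1; compare against these criteria.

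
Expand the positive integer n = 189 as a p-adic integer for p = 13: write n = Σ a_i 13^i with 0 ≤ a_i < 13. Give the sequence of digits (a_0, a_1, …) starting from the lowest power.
(a_0, a_1, …) = (7, 1, 1)

Repeated division by 13 gives the digits low-to-high: 189 = 7 + 1·13^1 + 1·13^2. Digit sequence: (7, 1, 1).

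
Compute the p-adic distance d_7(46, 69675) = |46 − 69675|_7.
d_7(46, 69675) = 1/2401

Step 1 — x − y = 46 − 69675 = -69629. Step 2 — v_7(-69629) = 4 (factor: -69629 = −(7^4 · 29); the sign does not affect v_p). Step 3 — |x − y|_7 = 7^{-4} = 1/2401.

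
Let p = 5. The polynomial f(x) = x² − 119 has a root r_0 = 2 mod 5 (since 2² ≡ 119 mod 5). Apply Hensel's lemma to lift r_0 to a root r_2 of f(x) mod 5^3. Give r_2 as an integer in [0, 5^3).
r_2 = 37 (mod 125)

Hensel's recurrence: r_{i+1} = r_i − f(r_i)·(f′(r_i))^{-1} mod 5^{i+2}, with f′(x) = 2x. Iterate:
  r_0 = 2 (mod 5)
  r_1 = 12 (mod 25)
  r_2 = 37 (mod 125)
Final: r_2 = 37, and one checks f(r_2) ≡ 0 mod 5^3.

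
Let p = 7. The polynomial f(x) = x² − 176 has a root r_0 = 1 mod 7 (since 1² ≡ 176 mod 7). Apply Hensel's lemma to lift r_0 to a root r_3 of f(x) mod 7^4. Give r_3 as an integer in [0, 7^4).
r_3 = 1534 (mod 2401)

Hensel's recurrence: r_{i+1} = r_i − f(r_i)·(f′(r_i))^{-1} mod 7^{i+2}, with f′(x) = 2x. Iterate:
  r_0 = 1 (mod 7)
  r_1 = 15 (mod 49)
  r_2 = 162 (mod 343)
  r_3 = 1534 (mod 2401)
Final: r_3 = 1534, and one checks f(r_3) ≡ 0 mod 7^4.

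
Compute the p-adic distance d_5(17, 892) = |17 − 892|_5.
d_5(17, 892) = 1/125

Step 1 — x − y = 17 − 892 = -875. Step 2 — v_5(-875) = 3 (factor: -875 = −(5^3 · 7); the sign does not affect v_p). Step 3 — |x − y|_5 = 5^{-3} = 1/125.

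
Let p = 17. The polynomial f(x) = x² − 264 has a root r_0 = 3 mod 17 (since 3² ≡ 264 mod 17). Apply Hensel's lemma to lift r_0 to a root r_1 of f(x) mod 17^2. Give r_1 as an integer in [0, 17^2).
r_1 = 190 (mod 289)

Hensel's recurrence: r_{i+1} = r_i − f(r_i)·(f′(r_i))^{-1} mod 17^{i+2}, with f′(x) = 2x. Iterate:
  r_0 = 3 (mod 17)
  r_1 = 190 (mod 289)
Final: r_1 = 190, and one checks f(r_1) ≡ 0 mod 17^2.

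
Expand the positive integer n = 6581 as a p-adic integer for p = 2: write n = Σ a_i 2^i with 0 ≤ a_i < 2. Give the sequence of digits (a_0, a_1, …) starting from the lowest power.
(a_0, a_1, …) = (1, 0, 1, 0, 1, 1, 0, 1, 1, 0, 0, 1, 1)

Repeated division by 2 gives the digits low-to-high: 6581 = 1 + 1·2^2 + 1·2^4 + 1·2^5 + 1·2^7 + 1·2^8 + 1·2^11 + 1·2^12. Digit sequence: (1, 0, 1, 0, 1, 1, 0, 1, 1, 0, 0, 1, 1).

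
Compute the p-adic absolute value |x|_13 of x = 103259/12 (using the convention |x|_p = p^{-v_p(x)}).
|103259/12|_13 = 1/2197

Step 1 — compute v_13(x) by factoring powers of 13 out of the numerator and denominator: v_13(103259/12) = 3. Step 2 — apply |x|_p = p^{-v_p(x)} = 13^{-3} = 1/2197.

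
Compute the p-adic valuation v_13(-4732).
v_13(-4732) = 2

v_13(n) is the largest exponent k such that 13^k divides n. Factor out: -4732 = -13^2 · 28. (Sign doesn't affect v_p.) So v_13(-4732) = 2.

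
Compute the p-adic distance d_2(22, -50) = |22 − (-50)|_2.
d_2(22, -50) = 1/8

Step 1 — x − y = 22 − (-50) = 72. Step 2 — v_2(72) = 3 (factor: 72 = (2^3 · 9); the sign does not affect v_p). Step 3 — |x − y|_2 = 2^{-3} = 1/8.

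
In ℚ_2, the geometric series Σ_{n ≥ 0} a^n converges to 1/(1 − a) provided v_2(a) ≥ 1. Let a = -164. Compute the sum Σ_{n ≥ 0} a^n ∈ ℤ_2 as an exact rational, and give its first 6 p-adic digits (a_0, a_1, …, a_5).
Σ a^n = 1/(1 − a) = 1/165;  first 6 digits = (1, 0, 1, 1, 0, 1)

v_2(a) = 2 ≥ 1, so the series converges in ℤ_2 to 1/(1 − a) = 1/(1 − (-164)) = 1/165. Expand this rational in ℤ_2: compute digits iteratively via d_i = x_i mod 2, x_{i+1} = (x_i − d_i)/2. The first 6 digits are (1, 0, 1, 1, 0, 1).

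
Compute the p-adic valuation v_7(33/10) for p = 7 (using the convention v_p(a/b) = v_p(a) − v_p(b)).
v_7(33/10) = 0

Factor powers of 7 from the numerator and denominator of the reduced fraction: 33 = 7^0 · 33 and 10 = 7^0 · 10. Apply v_p(a/b) = v_p(a) − v_p(b): v_7(33/10) = 0 − 0 = 0.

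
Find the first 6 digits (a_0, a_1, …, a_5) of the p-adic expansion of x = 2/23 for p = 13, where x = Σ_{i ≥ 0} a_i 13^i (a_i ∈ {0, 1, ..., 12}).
(a_0, …, a_5) = (8, 9, 10, 2, 6, 8)

v_13(2/23) = 0 (numerator and denominator both coprime to 13), so x ∈ ℤ_13^×. Compute digits iteratively via a_i = x_i mod 13, x_{i+1} = (x_i − a_i)/13, with x_0 = x:
  x_0 = 2/23;  a_0 = 8;  x_1 = (x_0 − 8)/13 = -14/23
  x_1 = -14/23;  a_1 = 9;  x_2 = (x_1 − 9)/13 = -17/23
  x_2 = -17/23;  a_2 = 10;  x_3 = (x_2 − 10)/13 = -19/23
  x_3 = -19/23;  a_3 = 2;  x_4 = (x_3 − 2)/13 = -5/23
  x_4 = -5/23;  a_4 = 6;  x_5 = (x_4 − 6)/13 = -11/23
  x_5 = -11/23;  a_5 = 8;  x_6 = (x_5 − 8)/13 = -15/23
Digits: (8, 9, 10, 2, 6, 8).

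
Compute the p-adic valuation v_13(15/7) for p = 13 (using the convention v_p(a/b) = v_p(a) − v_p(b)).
v_13(15/7) = 0

Factor powers of 13 from the numerator and denominator of the reduced fraction: 15 = 13^0 · 15 and 7 = 13^0 · 7. Apply v_p(a/b) = v_p(a) − v_p(b): v_13(15/7) = 0 − 0 = 0.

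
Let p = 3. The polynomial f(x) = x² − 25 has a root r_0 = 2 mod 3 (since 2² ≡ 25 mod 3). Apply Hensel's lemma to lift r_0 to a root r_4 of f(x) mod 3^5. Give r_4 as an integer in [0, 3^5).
r_4 = 5 (mod 243)

Hensel's recurrence: r_{i+1} = r_i − f(r_i)·(f′(r_i))^{-1} mod 3^{i+2}, with f′(x) = 2x. Iterate:
  r_0 = 2 (mod 3)
  r_1 = 5 (mod 9)
  r_2 = 5 (mod 27)
  r_3 = 5 (mod 81)
  r_4 = 5 (mod 243)
Final: r_4 = 5, and one checks f(r_4) ≡ 0 mod 3^5.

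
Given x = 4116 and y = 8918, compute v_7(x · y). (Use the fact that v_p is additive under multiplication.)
v_7(36706488) = 6

v_p(x) = 3 (factor: 4116 = 7^3 · 12); v_p(y) = 3 (factor: 8918 = 7^3 · 26). Additivity: v_p(xy) = v_p(x) + v_p(y) = 3 + 3 = 6. (Direct check: xy = 36706488 = 7^6 · (312).)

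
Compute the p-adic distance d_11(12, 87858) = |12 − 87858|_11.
d_11(12, 87858) = 1/14641

Step 1 — x − y = 12 − 87858 = -87846. Step 2 — v_11(-87846) = 4 (factor: -87846 = −(11^4 · 6); the sign does not affect v_p). Step 3 — |x − y|_11 = 11^{-4} = 1/14641.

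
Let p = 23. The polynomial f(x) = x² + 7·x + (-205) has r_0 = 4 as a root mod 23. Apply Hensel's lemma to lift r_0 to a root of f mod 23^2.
r_1 = 50 (mod 529)

Hensel: r_{i+1} = r_i − f(r_i)·(f′(r_i))^{-1} mod 23^{i+2}, f′(x) = 2x + 7. Iterate:
  r_0 = 4 (mod 23)
  r_1 = 50 (mod 529)
Final: r = 50 satisfies f(r) ≡ 0 mod 23^2.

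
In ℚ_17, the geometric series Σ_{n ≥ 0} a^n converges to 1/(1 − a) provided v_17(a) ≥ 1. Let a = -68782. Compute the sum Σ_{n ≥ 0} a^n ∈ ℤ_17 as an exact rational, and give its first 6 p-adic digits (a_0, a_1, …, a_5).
Σ a^n = 1/(1 − a) = 1/68783;  first 6 digits = (1, 0, 0, 3, 16, 16)

v_17(a) = 3 ≥ 1, so the series converges in ℤ_17 to 1/(1 − a) = 1/(1 − (-68782)) = 1/68783. Expand this rational in ℤ_17: compute digits iteratively via d_i = x_i mod 17, x_{i+1} = (x_i − d_i)/17. The first 6 digits are (1, 0, 0, 3, 16, 16).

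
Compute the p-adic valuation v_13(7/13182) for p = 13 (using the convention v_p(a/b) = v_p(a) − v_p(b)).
v_13(7/13182) = -3

Factor powers of 13 from the numerator and denominator of the reduced fraction: 7 = 13^0 · 7 and 13182 = 13^3 · 6. Apply v_p(a/b) = v_p(a) − v_p(b): v_13(7/13182) = 0 − 3 = -3.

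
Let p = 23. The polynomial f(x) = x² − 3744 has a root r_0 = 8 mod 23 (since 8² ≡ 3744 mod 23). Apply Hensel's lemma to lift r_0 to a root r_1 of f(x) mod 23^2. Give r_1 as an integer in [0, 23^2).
r_1 = 238 (mod 529)

Hensel's recurrence: r_{i+1} = r_i − f(r_i)·(f′(r_i))^{-1} mod 23^{i+2}, with f′(x) = 2x. Iterate:
  r_0 = 8 (mod 23)
  r_1 = 238 (mod 529)
Final: r_1 = 238, and one checks f(r_1) ≡ 0 mod 23^2.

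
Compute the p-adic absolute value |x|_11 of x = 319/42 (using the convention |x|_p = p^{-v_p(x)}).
|319/42|_11 = 1/11

Step 1 — compute v_11(x) by factoring powers of 11 out of the numerator and denominator: v_11(319/42) = 1. Step 2 — apply |x|_p = p^{-v_p(x)} = 11^{-1} = 1/11.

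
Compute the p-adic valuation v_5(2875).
v_5(2875) = 3

v_5(n) is the largest exponent k such that 5^k divides n. Factor out: 2875 = 5^3 · 23. (Sign doesn't affect v_p.) So v_5(2875) = 3.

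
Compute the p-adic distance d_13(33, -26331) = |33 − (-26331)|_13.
d_13(33, -26331) = 1/2197

Step 1 — x − y = 33 − (-26331) = 26364. Step 2 — v_13(26364) = 3 (factor: 26364 = (13^3 · 12); the sign does not affect v_p). Step 3 — |x − y|_13 = 13^{-3} = 1/2197.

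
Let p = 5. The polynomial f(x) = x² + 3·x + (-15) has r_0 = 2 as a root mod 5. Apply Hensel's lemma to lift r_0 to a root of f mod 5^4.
r_3 = 42 (mod 625)

Hensel: r_{i+1} = r_i − f(r_i)·(f′(r_i))^{-1} mod 5^{i+2}, f′(x) = 2x + 3. Iterate:
  r_0 = 2 (mod 5)
  r_1 = 17 (mod 25)
  r_2 = 42 (mod 125)
  r_3 = 42 (mod 625)
Final: r = 42 satisfies f(r) ≡ 0 mod 5^4.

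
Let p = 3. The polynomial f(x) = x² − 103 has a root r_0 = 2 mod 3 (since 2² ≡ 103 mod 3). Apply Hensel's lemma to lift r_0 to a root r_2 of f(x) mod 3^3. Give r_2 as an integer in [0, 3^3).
r_2 = 20 (mod 27)

Hensel's recurrence: r_{i+1} = r_i − f(r_i)·(f′(r_i))^{-1} mod 3^{i+2}, with f′(x) = 2x. Iterate:
  r_0 = 2 (mod 3)
  r_1 = 2 (mod 9)
  r_2 = 20 (mod 27)
Final: r_2 = 20, and one checks f(r_2) ≡ 0 mod 3^3.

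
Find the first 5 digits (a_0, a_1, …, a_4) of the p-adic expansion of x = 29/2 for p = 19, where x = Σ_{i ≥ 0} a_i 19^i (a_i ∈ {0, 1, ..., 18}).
(a_0, …, a_4) = (5, 10, 9, 9, 9)

v_19(29/2) = 0 (numerator and denominator both coprime to 19), so x ∈ ℤ_19^×. Compute digits iteratively via a_i = x_i mod 19, x_{i+1} = (x_i − a_i)/19, with x_0 = x:
  x_0 = 29/2;  a_0 = 5;  x_1 = (x_0 − 5)/19 = 1/2
  x_1 = 1/2;  a_1 = 10;  x_2 = (x_1 − 10)/19 = -1/2
  x_2 = -1/2;  a_2 = 9;  x_3 = (x_2 − 9)/19 = -1/2
  x_3 = -1/2;  a_3 = 9;  x_4 = (x_3 − 9)/19 = -1/2
  x_4 = -1/2;  a_4 = 9;  x_5 = (x_4 − 9)/19 = -1/2
Digits: (5, 10, 9, 9, 9).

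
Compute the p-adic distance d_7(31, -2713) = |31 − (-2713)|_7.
d_7(31, -2713) = 1/343

Step 1 — x − y = 31 − (-2713) = 2744. Step 2 — v_7(2744) = 3 (factor: 2744 = (7^3 · 8); the sign does not affect v_p). Step 3 — |x − y|_7 = 7^{-3} = 1/343.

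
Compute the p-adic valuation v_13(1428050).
v_13(1428050) = 4

v_13(n) is the largest exponent k such that 13^k divides n. Factor out: 1428050 = 13^4 · 50. (Sign doesn't affect v_p.) So v_13(1428050) = 4.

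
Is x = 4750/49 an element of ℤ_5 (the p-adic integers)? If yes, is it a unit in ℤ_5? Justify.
x ∈ ℤ_5 but not a unit; v_5(x) = 3 > 0

ℤ_5 = {x ∈ ℚ_5 : v_5(x) ≥ 0} and ℤ_5^× = {x ∈ ℤ_5 : v_5(x) = 0}. Here v_5(4750/49) = v_5(num) − v_5(den) = 3; compare against these criteria.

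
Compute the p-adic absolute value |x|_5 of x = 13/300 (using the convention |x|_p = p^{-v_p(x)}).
|13/300|_5 = 25

Step 1 — compute v_5(x) by factoring powers of 5 out of the numerator and denominator: v_5(13/300) = -2. Step 2 — apply |x|_p = p^{-v_p(x)} = 5^{2} = 25.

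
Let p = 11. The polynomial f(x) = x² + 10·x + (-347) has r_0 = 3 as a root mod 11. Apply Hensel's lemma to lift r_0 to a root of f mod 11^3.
r_2 = 597 (mod 1331)

Hensel: r_{i+1} = r_i − f(r_i)·(f′(r_i))^{-1} mod 11^{i+2}, f′(x) = 2x + 10. Iterate:
  r_0 = 3 (mod 11)
  r_1 = 113 (mod 121)
  r_2 = 597 (mod 1331)
Final: r = 597 satisfies f(r) ≡ 0 mod 11^3.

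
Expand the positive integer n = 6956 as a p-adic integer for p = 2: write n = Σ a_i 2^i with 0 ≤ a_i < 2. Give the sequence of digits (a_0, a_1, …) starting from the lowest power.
(a_0, a_1, …) = (0, 0, 1, 1, 0, 1, 0, 0, 1, 1, 0, 1, 1)

Repeated division by 2 gives the digits low-to-high: 6956 = 1·2^2 + 1·2^3 + 1·2^5 + 1·2^8 + 1·2^9 + 1·2^11 + 1·2^12. Digit sequence: (0, 0, 1, 1, 0, 1, 0, 0, 1, 1, 0, 1, 1).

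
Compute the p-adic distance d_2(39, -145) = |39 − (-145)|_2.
d_2(39, -145) = 1/8

Step 1 — x − y = 39 − (-145) = 184. Step 2 — v_2(184) = 3 (factor: 184 = (2^3 · 23); the sign does not affect v_p). Step 3 — |x − y|_2 = 2^{-3} = 1/8.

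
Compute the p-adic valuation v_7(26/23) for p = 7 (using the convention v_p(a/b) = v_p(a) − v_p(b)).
v_7(26/23) = 0

Factor powers of 7 from the numerator and denominator of the reduced fraction: 26 = 7^0 · 26 and 23 = 7^0 · 23. Apply v_p(a/b) = v_p(a) − v_p(b): v_7(26/23) = 0 − 0 = 0.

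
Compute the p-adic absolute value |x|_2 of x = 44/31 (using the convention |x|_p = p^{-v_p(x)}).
|44/31|_2 = 1/4

Step 1 — compute v_2(x) by factoring powers of 2 out of the numerator and denominator: v_2(44/31) = 2. Step 2 — apply |x|_p = p^{-v_p(x)} = 2^{-2} = 1/4.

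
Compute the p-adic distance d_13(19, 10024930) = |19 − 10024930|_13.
d_13(19, 10024930) = 1/371293

Step 1 — x − y = 19 − 10024930 = -10024911. Step 2 — v_13(-10024911) = 5 (factor: -10024911 = −(13^5 · 27); the sign does not affect v_p). Step 3 — |x − y|_13 = 13^{-5} = 1/371293.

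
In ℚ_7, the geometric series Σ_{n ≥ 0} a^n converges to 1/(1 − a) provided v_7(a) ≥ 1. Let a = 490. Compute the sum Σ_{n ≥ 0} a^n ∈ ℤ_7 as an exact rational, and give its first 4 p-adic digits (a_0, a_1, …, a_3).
Σ a^n = 1/(1 − a) = -1/489;  first 4 digits = (1, 0, 3, 1)

v_7(a) = 2 ≥ 1, so the series converges in ℤ_7 to 1/(1 − a) = 1/(1 − 490) = -1/489. Expand this rational in ℤ_7: compute digits iteratively via d_i = x_i mod 7, x_{i+1} = (x_i − d_i)/7. The first 4 digits are (1, 0, 3, 1).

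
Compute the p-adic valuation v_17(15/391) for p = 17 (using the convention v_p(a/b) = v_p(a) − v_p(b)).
v_17(15/391) = -1

Factor powers of 17 from the numerator and denominator of the reduced fraction: 15 = 17^0 · 15 and 391 = 17^1 · 23. Apply v_p(a/b) = v_p(a) − v_p(b): v_17(15/391) = 0 − 1 = -1.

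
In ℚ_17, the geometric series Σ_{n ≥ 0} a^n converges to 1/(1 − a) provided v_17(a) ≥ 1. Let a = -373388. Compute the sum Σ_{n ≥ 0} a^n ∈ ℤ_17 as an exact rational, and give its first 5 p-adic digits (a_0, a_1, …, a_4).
Σ a^n = 1/(1 − a) = 1/373389;  first 5 digits = (1, 0, 0, 9, 12)

v_17(a) = 3 ≥ 1, so the series converges in ℤ_17 to 1/(1 − a) = 1/(1 − (-373388)) = 1/373389. Expand this rational in ℤ_17: compute digits iteratively via d_i = x_i mod 17, x_{i+1} = (x_i − d_i)/17. The first 5 digits are (1, 0, 0, 9, 12).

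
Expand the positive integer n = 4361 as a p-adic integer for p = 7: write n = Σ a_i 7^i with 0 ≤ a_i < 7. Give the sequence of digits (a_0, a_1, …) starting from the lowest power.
(a_0, a_1, …) = (0, 0, 5, 5, 1)

Repeated division by 7 gives the digits low-to-high: 4361 = 5·7^2 + 5·7^3 + 1·7^4. Digit sequence: (0, 0, 5, 5, 1).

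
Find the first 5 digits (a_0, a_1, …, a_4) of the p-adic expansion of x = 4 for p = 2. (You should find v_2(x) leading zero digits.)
(a_0, …, a_4) = (0, 0, 1, 0, 0)

v_2(4) = 2, so a_0 = ... = a_1 = 0. Factor out: x = 2^2 · u with u = 1 a unit in ℤ_2. Expand u iteratively via a_{v+i} = u_i mod 2, u_{i+1} = (u_i − a_{v+i})/2:
  u_0 = 1;  a_2 = 1;  u_1 = (u_0 − 1)/2 = 0
  u_1 = 0;  a_3 = 0;  u_2 = (u_1 − 0)/2 = 0
  u_2 = 0;  a_4 = 0;  u_3 = (u_2 − 0)/2 = 0
Digits: (0, 0, 1, 0, 0).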